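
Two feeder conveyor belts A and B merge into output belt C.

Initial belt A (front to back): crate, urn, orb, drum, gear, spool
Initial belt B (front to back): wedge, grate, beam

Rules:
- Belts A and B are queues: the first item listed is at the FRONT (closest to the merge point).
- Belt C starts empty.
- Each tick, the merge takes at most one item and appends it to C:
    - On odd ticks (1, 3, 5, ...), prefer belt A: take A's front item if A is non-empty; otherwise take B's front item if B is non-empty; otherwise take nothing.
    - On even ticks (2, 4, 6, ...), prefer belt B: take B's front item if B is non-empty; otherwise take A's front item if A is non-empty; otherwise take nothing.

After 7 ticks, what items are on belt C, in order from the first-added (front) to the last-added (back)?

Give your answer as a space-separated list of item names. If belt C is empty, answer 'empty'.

Tick 1: prefer A, take crate from A; A=[urn,orb,drum,gear,spool] B=[wedge,grate,beam] C=[crate]
Tick 2: prefer B, take wedge from B; A=[urn,orb,drum,gear,spool] B=[grate,beam] C=[crate,wedge]
Tick 3: prefer A, take urn from A; A=[orb,drum,gear,spool] B=[grate,beam] C=[crate,wedge,urn]
Tick 4: prefer B, take grate from B; A=[orb,drum,gear,spool] B=[beam] C=[crate,wedge,urn,grate]
Tick 5: prefer A, take orb from A; A=[drum,gear,spool] B=[beam] C=[crate,wedge,urn,grate,orb]
Tick 6: prefer B, take beam from B; A=[drum,gear,spool] B=[-] C=[crate,wedge,urn,grate,orb,beam]
Tick 7: prefer A, take drum from A; A=[gear,spool] B=[-] C=[crate,wedge,urn,grate,orb,beam,drum]

Answer: crate wedge urn grate orb beam drum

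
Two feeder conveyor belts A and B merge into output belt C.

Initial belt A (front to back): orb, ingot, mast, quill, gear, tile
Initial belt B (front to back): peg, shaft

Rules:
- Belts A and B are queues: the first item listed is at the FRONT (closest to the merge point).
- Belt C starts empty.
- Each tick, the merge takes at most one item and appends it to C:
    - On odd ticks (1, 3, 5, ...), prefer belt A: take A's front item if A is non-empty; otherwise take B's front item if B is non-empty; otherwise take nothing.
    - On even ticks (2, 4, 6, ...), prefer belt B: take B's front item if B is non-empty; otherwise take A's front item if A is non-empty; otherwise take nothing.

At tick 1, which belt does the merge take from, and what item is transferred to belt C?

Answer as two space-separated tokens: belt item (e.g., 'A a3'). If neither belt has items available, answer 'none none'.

Answer: A orb

Derivation:
Tick 1: prefer A, take orb from A; A=[ingot,mast,quill,gear,tile] B=[peg,shaft] C=[orb]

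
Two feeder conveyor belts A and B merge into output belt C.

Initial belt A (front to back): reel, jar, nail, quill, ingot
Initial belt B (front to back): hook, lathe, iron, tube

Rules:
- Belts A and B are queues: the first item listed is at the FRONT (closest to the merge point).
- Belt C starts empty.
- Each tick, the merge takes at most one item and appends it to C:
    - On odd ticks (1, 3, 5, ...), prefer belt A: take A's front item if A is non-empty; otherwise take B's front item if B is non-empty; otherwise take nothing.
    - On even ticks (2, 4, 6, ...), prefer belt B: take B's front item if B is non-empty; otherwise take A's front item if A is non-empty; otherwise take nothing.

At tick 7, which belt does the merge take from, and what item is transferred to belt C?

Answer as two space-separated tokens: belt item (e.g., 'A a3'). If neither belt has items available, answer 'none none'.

Answer: A quill

Derivation:
Tick 1: prefer A, take reel from A; A=[jar,nail,quill,ingot] B=[hook,lathe,iron,tube] C=[reel]
Tick 2: prefer B, take hook from B; A=[jar,nail,quill,ingot] B=[lathe,iron,tube] C=[reel,hook]
Tick 3: prefer A, take jar from A; A=[nail,quill,ingot] B=[lathe,iron,tube] C=[reel,hook,jar]
Tick 4: prefer B, take lathe from B; A=[nail,quill,ingot] B=[iron,tube] C=[reel,hook,jar,lathe]
Tick 5: prefer A, take nail from A; A=[quill,ingot] B=[iron,tube] C=[reel,hook,jar,lathe,nail]
Tick 6: prefer B, take iron from B; A=[quill,ingot] B=[tube] C=[reel,hook,jar,lathe,nail,iron]
Tick 7: prefer A, take quill from A; A=[ingot] B=[tube] C=[reel,hook,jar,lathe,nail,iron,quill]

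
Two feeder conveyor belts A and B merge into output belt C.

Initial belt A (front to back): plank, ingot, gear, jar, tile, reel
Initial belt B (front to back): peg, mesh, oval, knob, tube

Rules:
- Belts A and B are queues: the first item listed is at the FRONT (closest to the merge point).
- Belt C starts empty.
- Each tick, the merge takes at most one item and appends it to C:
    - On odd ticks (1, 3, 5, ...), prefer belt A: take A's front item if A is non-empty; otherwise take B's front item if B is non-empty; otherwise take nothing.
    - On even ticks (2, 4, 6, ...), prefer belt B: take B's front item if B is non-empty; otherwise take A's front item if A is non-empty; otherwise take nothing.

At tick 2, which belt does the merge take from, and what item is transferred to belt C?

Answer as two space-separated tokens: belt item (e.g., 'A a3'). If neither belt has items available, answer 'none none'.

Answer: B peg

Derivation:
Tick 1: prefer A, take plank from A; A=[ingot,gear,jar,tile,reel] B=[peg,mesh,oval,knob,tube] C=[plank]
Tick 2: prefer B, take peg from B; A=[ingot,gear,jar,tile,reel] B=[mesh,oval,knob,tube] C=[plank,peg]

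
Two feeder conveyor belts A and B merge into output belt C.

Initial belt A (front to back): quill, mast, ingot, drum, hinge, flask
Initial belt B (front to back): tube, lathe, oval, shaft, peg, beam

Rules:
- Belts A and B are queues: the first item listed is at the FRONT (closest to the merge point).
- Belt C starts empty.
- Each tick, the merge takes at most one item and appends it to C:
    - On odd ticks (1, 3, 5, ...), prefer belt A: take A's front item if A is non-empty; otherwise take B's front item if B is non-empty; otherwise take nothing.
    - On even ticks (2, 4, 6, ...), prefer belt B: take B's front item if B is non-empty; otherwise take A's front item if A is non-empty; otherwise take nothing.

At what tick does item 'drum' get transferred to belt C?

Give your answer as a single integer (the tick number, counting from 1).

Tick 1: prefer A, take quill from A; A=[mast,ingot,drum,hinge,flask] B=[tube,lathe,oval,shaft,peg,beam] C=[quill]
Tick 2: prefer B, take tube from B; A=[mast,ingot,drum,hinge,flask] B=[lathe,oval,shaft,peg,beam] C=[quill,tube]
Tick 3: prefer A, take mast from A; A=[ingot,drum,hinge,flask] B=[lathe,oval,shaft,peg,beam] C=[quill,tube,mast]
Tick 4: prefer B, take lathe from B; A=[ingot,drum,hinge,flask] B=[oval,shaft,peg,beam] C=[quill,tube,mast,lathe]
Tick 5: prefer A, take ingot from A; A=[drum,hinge,flask] B=[oval,shaft,peg,beam] C=[quill,tube,mast,lathe,ingot]
Tick 6: prefer B, take oval from B; A=[drum,hinge,flask] B=[shaft,peg,beam] C=[quill,tube,mast,lathe,ingot,oval]
Tick 7: prefer A, take drum from A; A=[hinge,flask] B=[shaft,peg,beam] C=[quill,tube,mast,lathe,ingot,oval,drum]

Answer: 7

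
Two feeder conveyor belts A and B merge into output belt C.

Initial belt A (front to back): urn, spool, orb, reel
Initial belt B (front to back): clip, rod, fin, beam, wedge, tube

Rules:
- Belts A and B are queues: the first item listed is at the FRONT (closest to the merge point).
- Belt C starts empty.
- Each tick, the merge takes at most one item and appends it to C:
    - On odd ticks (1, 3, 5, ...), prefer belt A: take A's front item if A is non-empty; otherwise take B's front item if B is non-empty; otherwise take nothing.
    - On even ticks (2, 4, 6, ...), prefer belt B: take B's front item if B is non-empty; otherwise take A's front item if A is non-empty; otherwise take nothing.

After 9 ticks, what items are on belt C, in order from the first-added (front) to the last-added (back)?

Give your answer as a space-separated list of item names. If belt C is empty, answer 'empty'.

Tick 1: prefer A, take urn from A; A=[spool,orb,reel] B=[clip,rod,fin,beam,wedge,tube] C=[urn]
Tick 2: prefer B, take clip from B; A=[spool,orb,reel] B=[rod,fin,beam,wedge,tube] C=[urn,clip]
Tick 3: prefer A, take spool from A; A=[orb,reel] B=[rod,fin,beam,wedge,tube] C=[urn,clip,spool]
Tick 4: prefer B, take rod from B; A=[orb,reel] B=[fin,beam,wedge,tube] C=[urn,clip,spool,rod]
Tick 5: prefer A, take orb from A; A=[reel] B=[fin,beam,wedge,tube] C=[urn,clip,spool,rod,orb]
Tick 6: prefer B, take fin from B; A=[reel] B=[beam,wedge,tube] C=[urn,clip,spool,rod,orb,fin]
Tick 7: prefer A, take reel from A; A=[-] B=[beam,wedge,tube] C=[urn,clip,spool,rod,orb,fin,reel]
Tick 8: prefer B, take beam from B; A=[-] B=[wedge,tube] C=[urn,clip,spool,rod,orb,fin,reel,beam]
Tick 9: prefer A, take wedge from B; A=[-] B=[tube] C=[urn,clip,spool,rod,orb,fin,reel,beam,wedge]

Answer: urn clip spool rod orb fin reel beam wedge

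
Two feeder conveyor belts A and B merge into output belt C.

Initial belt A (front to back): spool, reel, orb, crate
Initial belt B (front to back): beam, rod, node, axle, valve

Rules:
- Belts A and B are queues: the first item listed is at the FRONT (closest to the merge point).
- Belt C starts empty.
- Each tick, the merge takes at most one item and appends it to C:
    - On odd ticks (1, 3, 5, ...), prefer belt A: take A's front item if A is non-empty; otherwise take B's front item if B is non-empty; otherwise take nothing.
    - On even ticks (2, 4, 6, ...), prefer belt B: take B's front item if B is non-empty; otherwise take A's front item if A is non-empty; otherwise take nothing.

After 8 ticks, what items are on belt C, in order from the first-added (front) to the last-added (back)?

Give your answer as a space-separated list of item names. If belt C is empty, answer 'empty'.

Answer: spool beam reel rod orb node crate axle

Derivation:
Tick 1: prefer A, take spool from A; A=[reel,orb,crate] B=[beam,rod,node,axle,valve] C=[spool]
Tick 2: prefer B, take beam from B; A=[reel,orb,crate] B=[rod,node,axle,valve] C=[spool,beam]
Tick 3: prefer A, take reel from A; A=[orb,crate] B=[rod,node,axle,valve] C=[spool,beam,reel]
Tick 4: prefer B, take rod from B; A=[orb,crate] B=[node,axle,valve] C=[spool,beam,reel,rod]
Tick 5: prefer A, take orb from A; A=[crate] B=[node,axle,valve] C=[spool,beam,reel,rod,orb]
Tick 6: prefer B, take node from B; A=[crate] B=[axle,valve] C=[spool,beam,reel,rod,orb,node]
Tick 7: prefer A, take crate from A; A=[-] B=[axle,valve] C=[spool,beam,reel,rod,orb,node,crate]
Tick 8: prefer B, take axle from B; A=[-] B=[valve] C=[spool,beam,reel,rod,orb,node,crate,axle]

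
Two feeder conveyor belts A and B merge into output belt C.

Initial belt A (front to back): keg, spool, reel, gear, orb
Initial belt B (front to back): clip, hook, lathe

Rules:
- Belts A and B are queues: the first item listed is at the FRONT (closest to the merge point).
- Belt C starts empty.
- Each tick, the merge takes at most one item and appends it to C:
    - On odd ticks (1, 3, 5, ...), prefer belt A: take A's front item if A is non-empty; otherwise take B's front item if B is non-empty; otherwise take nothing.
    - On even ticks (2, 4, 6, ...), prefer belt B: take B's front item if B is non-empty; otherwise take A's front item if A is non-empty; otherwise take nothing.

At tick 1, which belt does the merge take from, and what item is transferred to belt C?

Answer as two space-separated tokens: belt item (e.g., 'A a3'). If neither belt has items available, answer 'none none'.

Answer: A keg

Derivation:
Tick 1: prefer A, take keg from A; A=[spool,reel,gear,orb] B=[clip,hook,lathe] C=[keg]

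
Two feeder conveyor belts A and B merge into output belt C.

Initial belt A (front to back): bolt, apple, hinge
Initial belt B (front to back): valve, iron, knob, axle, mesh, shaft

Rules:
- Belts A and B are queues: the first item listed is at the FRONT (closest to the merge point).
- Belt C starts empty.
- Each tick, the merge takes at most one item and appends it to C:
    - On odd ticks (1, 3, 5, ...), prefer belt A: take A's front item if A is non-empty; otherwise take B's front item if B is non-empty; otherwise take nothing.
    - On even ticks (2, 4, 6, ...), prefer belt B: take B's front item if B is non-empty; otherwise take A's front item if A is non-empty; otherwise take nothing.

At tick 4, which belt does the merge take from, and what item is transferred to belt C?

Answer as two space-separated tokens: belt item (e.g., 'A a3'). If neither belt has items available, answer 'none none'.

Answer: B iron

Derivation:
Tick 1: prefer A, take bolt from A; A=[apple,hinge] B=[valve,iron,knob,axle,mesh,shaft] C=[bolt]
Tick 2: prefer B, take valve from B; A=[apple,hinge] B=[iron,knob,axle,mesh,shaft] C=[bolt,valve]
Tick 3: prefer A, take apple from A; A=[hinge] B=[iron,knob,axle,mesh,shaft] C=[bolt,valve,apple]
Tick 4: prefer B, take iron from B; A=[hinge] B=[knob,axle,mesh,shaft] C=[bolt,valve,apple,iron]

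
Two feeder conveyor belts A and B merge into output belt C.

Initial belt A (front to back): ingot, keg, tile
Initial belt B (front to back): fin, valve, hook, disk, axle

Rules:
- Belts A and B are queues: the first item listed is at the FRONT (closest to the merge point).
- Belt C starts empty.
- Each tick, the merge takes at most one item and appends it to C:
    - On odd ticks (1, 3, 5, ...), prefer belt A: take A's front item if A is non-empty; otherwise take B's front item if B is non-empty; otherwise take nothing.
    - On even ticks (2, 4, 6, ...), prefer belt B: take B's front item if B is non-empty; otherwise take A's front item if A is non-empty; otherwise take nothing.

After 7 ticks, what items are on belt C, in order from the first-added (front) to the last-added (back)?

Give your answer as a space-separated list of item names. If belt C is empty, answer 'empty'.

Tick 1: prefer A, take ingot from A; A=[keg,tile] B=[fin,valve,hook,disk,axle] C=[ingot]
Tick 2: prefer B, take fin from B; A=[keg,tile] B=[valve,hook,disk,axle] C=[ingot,fin]
Tick 3: prefer A, take keg from A; A=[tile] B=[valve,hook,disk,axle] C=[ingot,fin,keg]
Tick 4: prefer B, take valve from B; A=[tile] B=[hook,disk,axle] C=[ingot,fin,keg,valve]
Tick 5: prefer A, take tile from A; A=[-] B=[hook,disk,axle] C=[ingot,fin,keg,valve,tile]
Tick 6: prefer B, take hook from B; A=[-] B=[disk,axle] C=[ingot,fin,keg,valve,tile,hook]
Tick 7: prefer A, take disk from B; A=[-] B=[axle] C=[ingot,fin,keg,valve,tile,hook,disk]

Answer: ingot fin keg valve tile hook disk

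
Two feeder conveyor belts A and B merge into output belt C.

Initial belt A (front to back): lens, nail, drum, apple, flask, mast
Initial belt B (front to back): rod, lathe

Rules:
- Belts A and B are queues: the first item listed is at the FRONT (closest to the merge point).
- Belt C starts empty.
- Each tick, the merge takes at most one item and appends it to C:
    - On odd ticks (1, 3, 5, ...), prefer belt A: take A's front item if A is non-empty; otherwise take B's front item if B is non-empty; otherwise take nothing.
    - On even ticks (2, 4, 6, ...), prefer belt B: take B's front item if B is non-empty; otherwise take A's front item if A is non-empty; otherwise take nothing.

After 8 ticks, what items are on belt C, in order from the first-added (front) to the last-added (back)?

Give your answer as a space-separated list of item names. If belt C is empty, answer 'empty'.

Tick 1: prefer A, take lens from A; A=[nail,drum,apple,flask,mast] B=[rod,lathe] C=[lens]
Tick 2: prefer B, take rod from B; A=[nail,drum,apple,flask,mast] B=[lathe] C=[lens,rod]
Tick 3: prefer A, take nail from A; A=[drum,apple,flask,mast] B=[lathe] C=[lens,rod,nail]
Tick 4: prefer B, take lathe from B; A=[drum,apple,flask,mast] B=[-] C=[lens,rod,nail,lathe]
Tick 5: prefer A, take drum from A; A=[apple,flask,mast] B=[-] C=[lens,rod,nail,lathe,drum]
Tick 6: prefer B, take apple from A; A=[flask,mast] B=[-] C=[lens,rod,nail,lathe,drum,apple]
Tick 7: prefer A, take flask from A; A=[mast] B=[-] C=[lens,rod,nail,lathe,drum,apple,flask]
Tick 8: prefer B, take mast from A; A=[-] B=[-] C=[lens,rod,nail,lathe,drum,apple,flask,mast]

Answer: lens rod nail lathe drum apple flask mast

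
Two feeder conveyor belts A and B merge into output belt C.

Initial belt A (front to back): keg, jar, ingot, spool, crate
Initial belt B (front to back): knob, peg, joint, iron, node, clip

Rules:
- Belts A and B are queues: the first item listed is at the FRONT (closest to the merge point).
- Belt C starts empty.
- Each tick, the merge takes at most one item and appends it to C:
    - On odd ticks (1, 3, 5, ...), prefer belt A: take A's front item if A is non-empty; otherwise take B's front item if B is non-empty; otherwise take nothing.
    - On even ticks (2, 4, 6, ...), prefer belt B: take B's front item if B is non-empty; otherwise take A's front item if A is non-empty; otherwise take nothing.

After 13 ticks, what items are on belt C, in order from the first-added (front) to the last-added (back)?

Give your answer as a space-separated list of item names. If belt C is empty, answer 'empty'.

Tick 1: prefer A, take keg from A; A=[jar,ingot,spool,crate] B=[knob,peg,joint,iron,node,clip] C=[keg]
Tick 2: prefer B, take knob from B; A=[jar,ingot,spool,crate] B=[peg,joint,iron,node,clip] C=[keg,knob]
Tick 3: prefer A, take jar from A; A=[ingot,spool,crate] B=[peg,joint,iron,node,clip] C=[keg,knob,jar]
Tick 4: prefer B, take peg from B; A=[ingot,spool,crate] B=[joint,iron,node,clip] C=[keg,knob,jar,peg]
Tick 5: prefer A, take ingot from A; A=[spool,crate] B=[joint,iron,node,clip] C=[keg,knob,jar,peg,ingot]
Tick 6: prefer B, take joint from B; A=[spool,crate] B=[iron,node,clip] C=[keg,knob,jar,peg,ingot,joint]
Tick 7: prefer A, take spool from A; A=[crate] B=[iron,node,clip] C=[keg,knob,jar,peg,ingot,joint,spool]
Tick 8: prefer B, take iron from B; A=[crate] B=[node,clip] C=[keg,knob,jar,peg,ingot,joint,spool,iron]
Tick 9: prefer A, take crate from A; A=[-] B=[node,clip] C=[keg,knob,jar,peg,ingot,joint,spool,iron,crate]
Tick 10: prefer B, take node from B; A=[-] B=[clip] C=[keg,knob,jar,peg,ingot,joint,spool,iron,crate,node]
Tick 11: prefer A, take clip from B; A=[-] B=[-] C=[keg,knob,jar,peg,ingot,joint,spool,iron,crate,node,clip]
Tick 12: prefer B, both empty, nothing taken; A=[-] B=[-] C=[keg,knob,jar,peg,ingot,joint,spool,iron,crate,node,clip]
Tick 13: prefer A, both empty, nothing taken; A=[-] B=[-] C=[keg,knob,jar,peg,ingot,joint,spool,iron,crate,node,clip]

Answer: keg knob jar peg ingot joint spool iron crate node clip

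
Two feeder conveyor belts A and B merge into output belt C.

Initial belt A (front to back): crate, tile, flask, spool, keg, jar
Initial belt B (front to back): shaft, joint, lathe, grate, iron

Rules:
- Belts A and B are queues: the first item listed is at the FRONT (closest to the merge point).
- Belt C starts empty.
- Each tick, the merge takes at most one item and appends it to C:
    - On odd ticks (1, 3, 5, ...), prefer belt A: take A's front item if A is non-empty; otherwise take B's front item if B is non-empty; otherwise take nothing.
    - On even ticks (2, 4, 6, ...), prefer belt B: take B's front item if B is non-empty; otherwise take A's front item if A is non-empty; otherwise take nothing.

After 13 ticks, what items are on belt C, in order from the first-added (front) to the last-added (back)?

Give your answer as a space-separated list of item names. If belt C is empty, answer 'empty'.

Tick 1: prefer A, take crate from A; A=[tile,flask,spool,keg,jar] B=[shaft,joint,lathe,grate,iron] C=[crate]
Tick 2: prefer B, take shaft from B; A=[tile,flask,spool,keg,jar] B=[joint,lathe,grate,iron] C=[crate,shaft]
Tick 3: prefer A, take tile from A; A=[flask,spool,keg,jar] B=[joint,lathe,grate,iron] C=[crate,shaft,tile]
Tick 4: prefer B, take joint from B; A=[flask,spool,keg,jar] B=[lathe,grate,iron] C=[crate,shaft,tile,joint]
Tick 5: prefer A, take flask from A; A=[spool,keg,jar] B=[lathe,grate,iron] C=[crate,shaft,tile,joint,flask]
Tick 6: prefer B, take lathe from B; A=[spool,keg,jar] B=[grate,iron] C=[crate,shaft,tile,joint,flask,lathe]
Tick 7: prefer A, take spool from A; A=[keg,jar] B=[grate,iron] C=[crate,shaft,tile,joint,flask,lathe,spool]
Tick 8: prefer B, take grate from B; A=[keg,jar] B=[iron] C=[crate,shaft,tile,joint,flask,lathe,spool,grate]
Tick 9: prefer A, take keg from A; A=[jar] B=[iron] C=[crate,shaft,tile,joint,flask,lathe,spool,grate,keg]
Tick 10: prefer B, take iron from B; A=[jar] B=[-] C=[crate,shaft,tile,joint,flask,lathe,spool,grate,keg,iron]
Tick 11: prefer A, take jar from A; A=[-] B=[-] C=[crate,shaft,tile,joint,flask,lathe,spool,grate,keg,iron,jar]
Tick 12: prefer B, both empty, nothing taken; A=[-] B=[-] C=[crate,shaft,tile,joint,flask,lathe,spool,grate,keg,iron,jar]
Tick 13: prefer A, both empty, nothing taken; A=[-] B=[-] C=[crate,shaft,tile,joint,flask,lathe,spool,grate,keg,iron,jar]

Answer: crate shaft tile joint flask lathe spool grate keg iron jar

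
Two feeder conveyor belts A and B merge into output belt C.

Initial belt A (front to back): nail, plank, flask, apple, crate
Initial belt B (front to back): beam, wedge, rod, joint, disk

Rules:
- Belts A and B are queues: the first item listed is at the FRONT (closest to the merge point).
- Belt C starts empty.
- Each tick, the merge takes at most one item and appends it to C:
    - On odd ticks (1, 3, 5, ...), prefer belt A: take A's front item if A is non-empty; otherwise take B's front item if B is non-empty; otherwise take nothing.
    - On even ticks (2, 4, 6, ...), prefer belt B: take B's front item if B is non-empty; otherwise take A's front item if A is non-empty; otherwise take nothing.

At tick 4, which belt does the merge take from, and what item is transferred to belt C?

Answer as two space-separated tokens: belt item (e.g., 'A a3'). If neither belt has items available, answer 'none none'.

Tick 1: prefer A, take nail from A; A=[plank,flask,apple,crate] B=[beam,wedge,rod,joint,disk] C=[nail]
Tick 2: prefer B, take beam from B; A=[plank,flask,apple,crate] B=[wedge,rod,joint,disk] C=[nail,beam]
Tick 3: prefer A, take plank from A; A=[flask,apple,crate] B=[wedge,rod,joint,disk] C=[nail,beam,plank]
Tick 4: prefer B, take wedge from B; A=[flask,apple,crate] B=[rod,joint,disk] C=[nail,beam,plank,wedge]

Answer: B wedge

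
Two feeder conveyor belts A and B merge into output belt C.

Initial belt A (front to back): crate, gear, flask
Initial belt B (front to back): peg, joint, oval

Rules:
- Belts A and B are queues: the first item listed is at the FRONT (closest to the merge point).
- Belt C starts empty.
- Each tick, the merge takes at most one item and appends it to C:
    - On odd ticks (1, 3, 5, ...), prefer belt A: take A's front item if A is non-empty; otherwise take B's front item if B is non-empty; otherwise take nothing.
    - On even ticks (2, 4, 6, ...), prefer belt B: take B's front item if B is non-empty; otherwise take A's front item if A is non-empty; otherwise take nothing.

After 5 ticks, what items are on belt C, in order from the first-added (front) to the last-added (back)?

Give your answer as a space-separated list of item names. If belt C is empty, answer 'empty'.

Tick 1: prefer A, take crate from A; A=[gear,flask] B=[peg,joint,oval] C=[crate]
Tick 2: prefer B, take peg from B; A=[gear,flask] B=[joint,oval] C=[crate,peg]
Tick 3: prefer A, take gear from A; A=[flask] B=[joint,oval] C=[crate,peg,gear]
Tick 4: prefer B, take joint from B; A=[flask] B=[oval] C=[crate,peg,gear,joint]
Tick 5: prefer A, take flask from A; A=[-] B=[oval] C=[crate,peg,gear,joint,flask]

Answer: crate peg gear joint flask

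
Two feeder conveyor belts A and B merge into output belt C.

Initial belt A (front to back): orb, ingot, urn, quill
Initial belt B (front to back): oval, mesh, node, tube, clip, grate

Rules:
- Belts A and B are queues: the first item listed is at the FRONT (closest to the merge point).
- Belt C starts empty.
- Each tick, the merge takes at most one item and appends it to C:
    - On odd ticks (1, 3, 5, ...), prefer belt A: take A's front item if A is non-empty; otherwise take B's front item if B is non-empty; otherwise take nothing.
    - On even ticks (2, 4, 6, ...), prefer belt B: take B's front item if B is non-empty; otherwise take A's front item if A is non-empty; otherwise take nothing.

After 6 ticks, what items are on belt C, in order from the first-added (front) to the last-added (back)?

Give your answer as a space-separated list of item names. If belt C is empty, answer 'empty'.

Tick 1: prefer A, take orb from A; A=[ingot,urn,quill] B=[oval,mesh,node,tube,clip,grate] C=[orb]
Tick 2: prefer B, take oval from B; A=[ingot,urn,quill] B=[mesh,node,tube,clip,grate] C=[orb,oval]
Tick 3: prefer A, take ingot from A; A=[urn,quill] B=[mesh,node,tube,clip,grate] C=[orb,oval,ingot]
Tick 4: prefer B, take mesh from B; A=[urn,quill] B=[node,tube,clip,grate] C=[orb,oval,ingot,mesh]
Tick 5: prefer A, take urn from A; A=[quill] B=[node,tube,clip,grate] C=[orb,oval,ingot,mesh,urn]
Tick 6: prefer B, take node from B; A=[quill] B=[tube,clip,grate] C=[orb,oval,ingot,mesh,urn,node]

Answer: orb oval ingot mesh urn node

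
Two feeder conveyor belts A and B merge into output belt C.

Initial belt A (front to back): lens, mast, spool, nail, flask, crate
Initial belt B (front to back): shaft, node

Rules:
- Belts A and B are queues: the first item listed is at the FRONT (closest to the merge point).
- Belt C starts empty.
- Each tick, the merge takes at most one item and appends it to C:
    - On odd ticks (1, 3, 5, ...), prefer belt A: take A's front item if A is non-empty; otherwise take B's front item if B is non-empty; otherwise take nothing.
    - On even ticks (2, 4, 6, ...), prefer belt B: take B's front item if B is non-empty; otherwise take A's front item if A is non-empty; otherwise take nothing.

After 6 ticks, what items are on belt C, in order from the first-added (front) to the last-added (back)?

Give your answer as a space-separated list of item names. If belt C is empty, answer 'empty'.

Answer: lens shaft mast node spool nail

Derivation:
Tick 1: prefer A, take lens from A; A=[mast,spool,nail,flask,crate] B=[shaft,node] C=[lens]
Tick 2: prefer B, take shaft from B; A=[mast,spool,nail,flask,crate] B=[node] C=[lens,shaft]
Tick 3: prefer A, take mast from A; A=[spool,nail,flask,crate] B=[node] C=[lens,shaft,mast]
Tick 4: prefer B, take node from B; A=[spool,nail,flask,crate] B=[-] C=[lens,shaft,mast,node]
Tick 5: prefer A, take spool from A; A=[nail,flask,crate] B=[-] C=[lens,shaft,mast,node,spool]
Tick 6: prefer B, take nail from A; A=[flask,crate] B=[-] C=[lens,shaft,mast,node,spool,nail]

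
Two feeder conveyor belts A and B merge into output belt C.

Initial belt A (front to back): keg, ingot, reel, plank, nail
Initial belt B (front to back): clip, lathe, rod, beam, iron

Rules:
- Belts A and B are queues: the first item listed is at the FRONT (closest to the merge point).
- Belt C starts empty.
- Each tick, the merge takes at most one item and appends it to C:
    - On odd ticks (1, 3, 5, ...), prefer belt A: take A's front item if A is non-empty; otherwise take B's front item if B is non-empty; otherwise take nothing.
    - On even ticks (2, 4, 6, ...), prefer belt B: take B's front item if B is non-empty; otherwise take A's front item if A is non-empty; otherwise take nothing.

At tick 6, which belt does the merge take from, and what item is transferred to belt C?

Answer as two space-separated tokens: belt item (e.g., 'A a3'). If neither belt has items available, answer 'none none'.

Answer: B rod

Derivation:
Tick 1: prefer A, take keg from A; A=[ingot,reel,plank,nail] B=[clip,lathe,rod,beam,iron] C=[keg]
Tick 2: prefer B, take clip from B; A=[ingot,reel,plank,nail] B=[lathe,rod,beam,iron] C=[keg,clip]
Tick 3: prefer A, take ingot from A; A=[reel,plank,nail] B=[lathe,rod,beam,iron] C=[keg,clip,ingot]
Tick 4: prefer B, take lathe from B; A=[reel,plank,nail] B=[rod,beam,iron] C=[keg,clip,ingot,lathe]
Tick 5: prefer A, take reel from A; A=[plank,nail] B=[rod,beam,iron] C=[keg,clip,ingot,lathe,reel]
Tick 6: prefer B, take rod from B; A=[plank,nail] B=[beam,iron] C=[keg,clip,ingot,lathe,reel,rod]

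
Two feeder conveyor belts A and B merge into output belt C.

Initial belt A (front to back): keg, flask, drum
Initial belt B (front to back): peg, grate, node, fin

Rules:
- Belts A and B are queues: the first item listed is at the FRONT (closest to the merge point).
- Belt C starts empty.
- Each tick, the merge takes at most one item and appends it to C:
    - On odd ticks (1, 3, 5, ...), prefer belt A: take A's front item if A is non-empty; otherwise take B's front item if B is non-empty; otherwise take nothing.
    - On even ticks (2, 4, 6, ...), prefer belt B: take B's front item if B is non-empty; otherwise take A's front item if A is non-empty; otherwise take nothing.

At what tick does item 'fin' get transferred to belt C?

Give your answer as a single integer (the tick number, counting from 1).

Tick 1: prefer A, take keg from A; A=[flask,drum] B=[peg,grate,node,fin] C=[keg]
Tick 2: prefer B, take peg from B; A=[flask,drum] B=[grate,node,fin] C=[keg,peg]
Tick 3: prefer A, take flask from A; A=[drum] B=[grate,node,fin] C=[keg,peg,flask]
Tick 4: prefer B, take grate from B; A=[drum] B=[node,fin] C=[keg,peg,flask,grate]
Tick 5: prefer A, take drum from A; A=[-] B=[node,fin] C=[keg,peg,flask,grate,drum]
Tick 6: prefer B, take node from B; A=[-] B=[fin] C=[keg,peg,flask,grate,drum,node]
Tick 7: prefer A, take fin from B; A=[-] B=[-] C=[keg,peg,flask,grate,drum,node,fin]

Answer: 7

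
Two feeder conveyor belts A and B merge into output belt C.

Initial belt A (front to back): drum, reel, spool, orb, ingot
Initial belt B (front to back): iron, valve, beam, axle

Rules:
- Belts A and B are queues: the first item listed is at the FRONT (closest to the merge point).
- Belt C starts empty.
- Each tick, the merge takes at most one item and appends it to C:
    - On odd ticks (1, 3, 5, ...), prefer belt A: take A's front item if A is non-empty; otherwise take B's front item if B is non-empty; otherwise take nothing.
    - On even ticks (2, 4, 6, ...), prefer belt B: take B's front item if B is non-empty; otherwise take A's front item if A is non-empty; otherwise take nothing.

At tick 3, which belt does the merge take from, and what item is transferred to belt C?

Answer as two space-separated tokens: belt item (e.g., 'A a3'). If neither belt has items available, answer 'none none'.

Answer: A reel

Derivation:
Tick 1: prefer A, take drum from A; A=[reel,spool,orb,ingot] B=[iron,valve,beam,axle] C=[drum]
Tick 2: prefer B, take iron from B; A=[reel,spool,orb,ingot] B=[valve,beam,axle] C=[drum,iron]
Tick 3: prefer A, take reel from A; A=[spool,orb,ingot] B=[valve,beam,axle] C=[drum,iron,reel]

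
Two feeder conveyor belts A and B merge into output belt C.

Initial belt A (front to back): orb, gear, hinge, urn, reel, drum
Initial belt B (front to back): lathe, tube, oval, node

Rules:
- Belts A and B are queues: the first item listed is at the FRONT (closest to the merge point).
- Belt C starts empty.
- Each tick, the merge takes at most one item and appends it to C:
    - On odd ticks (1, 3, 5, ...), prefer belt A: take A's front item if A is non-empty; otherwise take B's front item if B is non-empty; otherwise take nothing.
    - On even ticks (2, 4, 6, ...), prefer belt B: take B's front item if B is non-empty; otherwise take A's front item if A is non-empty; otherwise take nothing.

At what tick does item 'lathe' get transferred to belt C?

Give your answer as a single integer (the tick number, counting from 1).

Answer: 2

Derivation:
Tick 1: prefer A, take orb from A; A=[gear,hinge,urn,reel,drum] B=[lathe,tube,oval,node] C=[orb]
Tick 2: prefer B, take lathe from B; A=[gear,hinge,urn,reel,drum] B=[tube,oval,node] C=[orb,lathe]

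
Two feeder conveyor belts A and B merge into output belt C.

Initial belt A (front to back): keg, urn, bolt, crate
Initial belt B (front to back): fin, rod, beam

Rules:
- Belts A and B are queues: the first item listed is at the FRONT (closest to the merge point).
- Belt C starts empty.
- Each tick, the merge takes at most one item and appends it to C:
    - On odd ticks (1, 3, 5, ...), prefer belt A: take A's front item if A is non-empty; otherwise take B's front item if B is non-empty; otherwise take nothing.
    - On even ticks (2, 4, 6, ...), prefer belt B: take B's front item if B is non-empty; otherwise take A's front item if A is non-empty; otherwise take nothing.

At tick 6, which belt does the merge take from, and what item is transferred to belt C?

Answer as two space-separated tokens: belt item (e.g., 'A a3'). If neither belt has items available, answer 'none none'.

Answer: B beam

Derivation:
Tick 1: prefer A, take keg from A; A=[urn,bolt,crate] B=[fin,rod,beam] C=[keg]
Tick 2: prefer B, take fin from B; A=[urn,bolt,crate] B=[rod,beam] C=[keg,fin]
Tick 3: prefer A, take urn from A; A=[bolt,crate] B=[rod,beam] C=[keg,fin,urn]
Tick 4: prefer B, take rod from B; A=[bolt,crate] B=[beam] C=[keg,fin,urn,rod]
Tick 5: prefer A, take bolt from A; A=[crate] B=[beam] C=[keg,fin,urn,rod,bolt]
Tick 6: prefer B, take beam from B; A=[crate] B=[-] C=[keg,fin,urn,rod,bolt,beam]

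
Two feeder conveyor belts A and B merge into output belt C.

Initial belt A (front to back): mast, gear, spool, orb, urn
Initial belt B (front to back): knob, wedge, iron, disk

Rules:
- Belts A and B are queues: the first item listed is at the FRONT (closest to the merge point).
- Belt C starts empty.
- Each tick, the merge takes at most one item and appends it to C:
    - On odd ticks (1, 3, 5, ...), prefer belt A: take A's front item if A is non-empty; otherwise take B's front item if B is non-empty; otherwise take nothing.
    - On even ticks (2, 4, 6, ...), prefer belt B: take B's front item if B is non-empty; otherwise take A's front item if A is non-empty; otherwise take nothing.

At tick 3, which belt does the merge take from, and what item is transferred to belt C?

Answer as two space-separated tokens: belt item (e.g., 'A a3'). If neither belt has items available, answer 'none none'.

Tick 1: prefer A, take mast from A; A=[gear,spool,orb,urn] B=[knob,wedge,iron,disk] C=[mast]
Tick 2: prefer B, take knob from B; A=[gear,spool,orb,urn] B=[wedge,iron,disk] C=[mast,knob]
Tick 3: prefer A, take gear from A; A=[spool,orb,urn] B=[wedge,iron,disk] C=[mast,knob,gear]

Answer: A gear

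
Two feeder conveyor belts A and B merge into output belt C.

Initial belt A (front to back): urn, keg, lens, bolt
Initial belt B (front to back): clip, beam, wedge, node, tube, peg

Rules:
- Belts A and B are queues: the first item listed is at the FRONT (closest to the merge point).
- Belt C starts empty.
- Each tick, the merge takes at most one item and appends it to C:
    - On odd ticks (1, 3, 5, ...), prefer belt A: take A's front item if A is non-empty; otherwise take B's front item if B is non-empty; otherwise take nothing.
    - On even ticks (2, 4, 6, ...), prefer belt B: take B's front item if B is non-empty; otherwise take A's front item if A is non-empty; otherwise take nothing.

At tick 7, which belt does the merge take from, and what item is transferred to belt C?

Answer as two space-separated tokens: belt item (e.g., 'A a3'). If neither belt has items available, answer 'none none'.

Answer: A bolt

Derivation:
Tick 1: prefer A, take urn from A; A=[keg,lens,bolt] B=[clip,beam,wedge,node,tube,peg] C=[urn]
Tick 2: prefer B, take clip from B; A=[keg,lens,bolt] B=[beam,wedge,node,tube,peg] C=[urn,clip]
Tick 3: prefer A, take keg from A; A=[lens,bolt] B=[beam,wedge,node,tube,peg] C=[urn,clip,keg]
Tick 4: prefer B, take beam from B; A=[lens,bolt] B=[wedge,node,tube,peg] C=[urn,clip,keg,beam]
Tick 5: prefer A, take lens from A; A=[bolt] B=[wedge,node,tube,peg] C=[urn,clip,keg,beam,lens]
Tick 6: prefer B, take wedge from B; A=[bolt] B=[node,tube,peg] C=[urn,clip,keg,beam,lens,wedge]
Tick 7: prefer A, take bolt from A; A=[-] B=[node,tube,peg] C=[urn,clip,keg,beam,lens,wedge,bolt]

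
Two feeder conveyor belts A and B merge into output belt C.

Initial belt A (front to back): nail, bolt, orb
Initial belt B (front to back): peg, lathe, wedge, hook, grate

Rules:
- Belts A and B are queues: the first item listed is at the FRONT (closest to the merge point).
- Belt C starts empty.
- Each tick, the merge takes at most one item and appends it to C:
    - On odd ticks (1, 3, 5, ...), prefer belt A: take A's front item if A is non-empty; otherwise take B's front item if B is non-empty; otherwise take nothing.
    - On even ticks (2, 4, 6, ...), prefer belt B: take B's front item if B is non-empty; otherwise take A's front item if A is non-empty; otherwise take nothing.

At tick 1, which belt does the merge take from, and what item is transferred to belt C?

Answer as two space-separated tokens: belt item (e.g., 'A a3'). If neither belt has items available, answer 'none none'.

Answer: A nail

Derivation:
Tick 1: prefer A, take nail from A; A=[bolt,orb] B=[peg,lathe,wedge,hook,grate] C=[nail]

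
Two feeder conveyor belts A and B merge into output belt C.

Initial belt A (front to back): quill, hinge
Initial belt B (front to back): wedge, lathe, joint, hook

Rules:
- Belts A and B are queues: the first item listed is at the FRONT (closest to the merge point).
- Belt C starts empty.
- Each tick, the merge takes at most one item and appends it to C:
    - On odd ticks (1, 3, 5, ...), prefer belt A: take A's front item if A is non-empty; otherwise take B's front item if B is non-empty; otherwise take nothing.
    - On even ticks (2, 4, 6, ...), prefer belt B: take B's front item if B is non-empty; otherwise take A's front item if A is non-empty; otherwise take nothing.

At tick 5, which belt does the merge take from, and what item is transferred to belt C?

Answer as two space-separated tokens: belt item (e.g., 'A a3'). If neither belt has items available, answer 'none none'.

Answer: B joint

Derivation:
Tick 1: prefer A, take quill from A; A=[hinge] B=[wedge,lathe,joint,hook] C=[quill]
Tick 2: prefer B, take wedge from B; A=[hinge] B=[lathe,joint,hook] C=[quill,wedge]
Tick 3: prefer A, take hinge from A; A=[-] B=[lathe,joint,hook] C=[quill,wedge,hinge]
Tick 4: prefer B, take lathe from B; A=[-] B=[joint,hook] C=[quill,wedge,hinge,lathe]
Tick 5: prefer A, take joint from B; A=[-] B=[hook] C=[quill,wedge,hinge,lathe,joint]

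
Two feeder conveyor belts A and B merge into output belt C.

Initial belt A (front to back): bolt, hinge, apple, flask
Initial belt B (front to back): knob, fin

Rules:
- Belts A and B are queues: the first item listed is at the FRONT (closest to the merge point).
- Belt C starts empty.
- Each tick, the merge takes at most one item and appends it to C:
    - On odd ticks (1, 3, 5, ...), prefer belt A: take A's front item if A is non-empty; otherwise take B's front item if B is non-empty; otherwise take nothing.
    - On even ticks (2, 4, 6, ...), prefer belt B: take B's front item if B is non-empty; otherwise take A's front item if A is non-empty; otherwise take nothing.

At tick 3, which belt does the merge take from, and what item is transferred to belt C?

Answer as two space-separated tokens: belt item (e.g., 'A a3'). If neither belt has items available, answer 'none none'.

Answer: A hinge

Derivation:
Tick 1: prefer A, take bolt from A; A=[hinge,apple,flask] B=[knob,fin] C=[bolt]
Tick 2: prefer B, take knob from B; A=[hinge,apple,flask] B=[fin] C=[bolt,knob]
Tick 3: prefer A, take hinge from A; A=[apple,flask] B=[fin] C=[bolt,knob,hinge]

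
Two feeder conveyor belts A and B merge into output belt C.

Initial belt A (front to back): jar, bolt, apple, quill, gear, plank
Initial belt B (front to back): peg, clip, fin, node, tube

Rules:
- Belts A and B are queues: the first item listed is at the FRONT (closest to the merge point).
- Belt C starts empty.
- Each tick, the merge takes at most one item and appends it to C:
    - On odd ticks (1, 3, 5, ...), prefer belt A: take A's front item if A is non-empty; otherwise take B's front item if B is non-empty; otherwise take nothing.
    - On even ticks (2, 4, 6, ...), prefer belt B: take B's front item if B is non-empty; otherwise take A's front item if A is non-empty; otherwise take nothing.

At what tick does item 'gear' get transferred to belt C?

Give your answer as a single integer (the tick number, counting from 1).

Tick 1: prefer A, take jar from A; A=[bolt,apple,quill,gear,plank] B=[peg,clip,fin,node,tube] C=[jar]
Tick 2: prefer B, take peg from B; A=[bolt,apple,quill,gear,plank] B=[clip,fin,node,tube] C=[jar,peg]
Tick 3: prefer A, take bolt from A; A=[apple,quill,gear,plank] B=[clip,fin,node,tube] C=[jar,peg,bolt]
Tick 4: prefer B, take clip from B; A=[apple,quill,gear,plank] B=[fin,node,tube] C=[jar,peg,bolt,clip]
Tick 5: prefer A, take apple from A; A=[quill,gear,plank] B=[fin,node,tube] C=[jar,peg,bolt,clip,apple]
Tick 6: prefer B, take fin from B; A=[quill,gear,plank] B=[node,tube] C=[jar,peg,bolt,clip,apple,fin]
Tick 7: prefer A, take quill from A; A=[gear,plank] B=[node,tube] C=[jar,peg,bolt,clip,apple,fin,quill]
Tick 8: prefer B, take node from B; A=[gear,plank] B=[tube] C=[jar,peg,bolt,clip,apple,fin,quill,node]
Tick 9: prefer A, take gear from A; A=[plank] B=[tube] C=[jar,peg,bolt,clip,apple,fin,quill,node,gear]

Answer: 9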